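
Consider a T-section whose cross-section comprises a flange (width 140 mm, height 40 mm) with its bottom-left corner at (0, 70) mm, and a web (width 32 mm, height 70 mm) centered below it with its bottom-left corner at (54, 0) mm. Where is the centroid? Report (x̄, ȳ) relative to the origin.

x̄ = 70.00 mm, ȳ = 74.29 mm

Part | A | x̄ᵢ | ȳᵢ | A·x̄ᵢ | A·ȳᵢ
web | 2240.00 | 70.00 | 35.00 | 156800.00 | 78400.00
flange | 5600.00 | 70.00 | 90.00 | 392000.00 | 504000.00
Σ | 7840.00 |  |  | 548800.00 | 582400.00
x̄ = 548800.00 / 7840.00 = 70.00 mm
ȳ = 582400.00 / 7840.00 = 74.29 mm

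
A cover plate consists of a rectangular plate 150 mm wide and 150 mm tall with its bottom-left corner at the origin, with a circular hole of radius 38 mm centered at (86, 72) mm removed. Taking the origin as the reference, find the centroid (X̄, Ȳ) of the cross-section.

X̄ = 72.22 mm, Ȳ = 75.76 mm

plate: A = 150 × 150 = 22500.00, centroid at (75.00, 75.00).
hole: A = −π·38² = -4536.46, centroid at (86.00, 72.00).
ΣA = 17963.54 mm²
ΣAX̄ = (22500.00)(75.00) + (-4536.46)(86.00) = 1297364.46 mm³
ΣAȲ = (22500.00)(75.00) + (-4536.46)(72.00) = 1360874.89 mm³
X̄ = 1297364.46 / 17963.54 = 72.22 mm
Ȳ = 1360874.89 / 17963.54 = 75.76 mm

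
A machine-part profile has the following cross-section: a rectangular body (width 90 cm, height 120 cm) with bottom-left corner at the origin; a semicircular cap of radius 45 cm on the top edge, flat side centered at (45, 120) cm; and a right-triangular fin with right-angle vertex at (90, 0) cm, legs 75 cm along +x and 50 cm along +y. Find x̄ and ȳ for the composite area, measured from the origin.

rectangular body: A = 90 × 120 = 10800.00, centroid at (45.00, 60.00).
semicircular top: A = ½π·45² = 3180.86, centroid at (45.00, 139.10).
triangular fin: A = ½·75·50 = 1875.00, centroid at (115.00, 16.67).
ΣA = 15855.86 cm²
ΣAx̄ = (10800.00)(45.00) + (3180.86)(45.00) + (1875.00)(115.00) = 844763.82 cm³
ΣAȳ = (10800.00)(60.00) + (3180.86)(139.10) + (1875.00)(16.67) = 1121703.51 cm³
x̄ = 844763.82 / 15855.86 = 53.28 cm
ȳ = 1121703.51 / 15855.86 = 70.74 cm

x̄ = 53.28 cm, ȳ = 70.74 cm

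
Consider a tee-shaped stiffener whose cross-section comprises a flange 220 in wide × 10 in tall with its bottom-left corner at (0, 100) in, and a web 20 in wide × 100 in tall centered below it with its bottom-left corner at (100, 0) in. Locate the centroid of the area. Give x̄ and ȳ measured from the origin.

x̄ = 110.00 in, ȳ = 78.81 in

web: A = 20 × 100 = 2000.00, centroid at (110.00, 50.00).
flange: A = 220 × 10 = 2200.00, centroid at (110.00, 105.00).
ΣA = 4200.00 in²
ΣAx̄ = (2000.00)(110.00) + (2200.00)(110.00) = 462000.00 in³
ΣAȳ = (2000.00)(50.00) + (2200.00)(105.00) = 331000.00 in³
x̄ = 462000.00 / 4200.00 = 110.00 in
ȳ = 331000.00 / 4200.00 = 78.81 in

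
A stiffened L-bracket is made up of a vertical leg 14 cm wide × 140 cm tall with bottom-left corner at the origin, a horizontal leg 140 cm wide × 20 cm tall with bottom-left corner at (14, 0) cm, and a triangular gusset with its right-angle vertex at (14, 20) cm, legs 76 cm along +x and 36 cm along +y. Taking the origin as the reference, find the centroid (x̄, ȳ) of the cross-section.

x̄ = 49.40 cm, ȳ = 34.10 cm

vertical leg: A = 14 × 140 = 1960.00, centroid at (7.00, 70.00).
horizontal leg: A = 140 × 20 = 2800.00, centroid at (84.00, 10.00).
gusset: A = ½·76·36 = 1368.00, centroid at (39.33, 32.00).
ΣA = 6128.00 cm², ΣAx̄ = 302728.00 cm³, ΣAȳ = 208976.00 cm³.
x̄ = 302728.00/6128.00 = 49.40 cm; ȳ = 208976.00/6128.00 = 34.10 cm.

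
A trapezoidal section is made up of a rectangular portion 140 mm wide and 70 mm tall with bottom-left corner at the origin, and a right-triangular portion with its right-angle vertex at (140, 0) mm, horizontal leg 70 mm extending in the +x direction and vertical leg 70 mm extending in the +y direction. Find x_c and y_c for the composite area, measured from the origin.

x_c = 88.67 mm, y_c = 32.67 mm

rectangular portion: A = 140 × 70 = 9800.00, centroid at (70.00, 35.00).
triangular portion: A = ½·70·70 = 2450.00, centroid at (163.33, 23.33).
ΣA = 12250.00 mm²
ΣAx_c = (9800.00)(70.00) + (2450.00)(163.33) = 1086166.67 mm³
ΣAy_c = (9800.00)(35.00) + (2450.00)(23.33) = 400166.67 mm³
x_c = 1086166.67 / 12250.00 = 88.67 mm
y_c = 400166.67 / 12250.00 = 32.67 mm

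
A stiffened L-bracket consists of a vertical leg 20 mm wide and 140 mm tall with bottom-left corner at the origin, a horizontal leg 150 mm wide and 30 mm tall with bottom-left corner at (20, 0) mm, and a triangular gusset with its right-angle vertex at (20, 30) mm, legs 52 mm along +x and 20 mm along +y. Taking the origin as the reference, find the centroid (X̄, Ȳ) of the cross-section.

X̄ = 60.73 mm, Ȳ = 36.13 mm

vertical leg: A = 20 × 140 = 2800.00, centroid at (10.00, 70.00).
horizontal leg: A = 150 × 30 = 4500.00, centroid at (95.00, 15.00).
gusset: A = ½·52·20 = 520.00, centroid at (37.33, 36.67).
ΣA = 7820.00 mm², ΣAX̄ = 474913.33 mm³, ΣAȲ = 282566.67 mm³.
X̄ = 474913.33/7820.00 = 60.73 mm; Ȳ = 282566.67/7820.00 = 36.13 mm.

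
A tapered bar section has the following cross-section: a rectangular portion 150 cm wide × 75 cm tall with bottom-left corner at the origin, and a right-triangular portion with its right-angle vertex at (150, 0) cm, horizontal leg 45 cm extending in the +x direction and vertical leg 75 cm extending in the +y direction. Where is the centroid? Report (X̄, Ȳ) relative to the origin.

Part | A | x̄ᵢ | ȳᵢ | A·x̄ᵢ | A·ȳᵢ
rectangular portion | 11250.00 | 75.00 | 37.50 | 843750.00 | 421875.00
triangular portion | 1687.50 | 165.00 | 25.00 | 278437.50 | 42187.50
Σ | 12937.50 |  |  | 1122187.50 | 464062.50
X̄ = 1122187.50 / 12937.50 = 86.74 cm
Ȳ = 464062.50 / 12937.50 = 35.87 cm

X̄ = 86.74 cm, Ȳ = 35.87 cm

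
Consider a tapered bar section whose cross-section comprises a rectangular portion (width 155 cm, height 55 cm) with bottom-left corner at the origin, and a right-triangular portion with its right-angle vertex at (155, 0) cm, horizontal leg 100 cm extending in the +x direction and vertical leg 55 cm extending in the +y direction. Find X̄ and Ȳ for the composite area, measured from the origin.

X̄ = 104.53 cm, Ȳ = 25.26 cm

rectangular portion: A = 155 × 55 = 8525.00, centroid at (77.50, 27.50).
triangular portion: A = ½·100·55 = 2750.00, centroid at (188.33, 18.33).
ΣA = 11275.00 cm²
ΣAX̄ = (8525.00)(77.50) + (2750.00)(188.33) = 1178604.17 cm³
ΣAȲ = (8525.00)(27.50) + (2750.00)(18.33) = 284854.17 cm³
X̄ = 1178604.17 / 11275.00 = 104.53 cm
Ȳ = 284854.17 / 11275.00 = 25.26 cm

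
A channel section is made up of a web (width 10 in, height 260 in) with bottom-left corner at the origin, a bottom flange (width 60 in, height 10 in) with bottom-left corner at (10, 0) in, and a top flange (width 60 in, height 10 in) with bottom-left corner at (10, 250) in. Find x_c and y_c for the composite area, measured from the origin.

x_c = 16.05 in, y_c = 130.00 in

web: A = 10 × 260 = 2600.00, centroid at (5.00, 130.00).
bottom flange: A = 60 × 10 = 600.00, centroid at (40.00, 5.00).
top flange: A = 60 × 10 = 600.00, centroid at (40.00, 255.00).
ΣA = 3800.00 in², ΣAx_c = 61000.00 in³, ΣAy_c = 494000.00 in³.
x_c = 61000.00/3800.00 = 16.05 in; y_c = 494000.00/3800.00 = 130.00 in.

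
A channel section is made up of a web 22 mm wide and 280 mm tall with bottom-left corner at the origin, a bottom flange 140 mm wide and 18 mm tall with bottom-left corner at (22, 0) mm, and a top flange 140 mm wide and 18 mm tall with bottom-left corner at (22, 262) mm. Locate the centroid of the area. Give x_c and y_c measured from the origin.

x_c = 47.45 mm, y_c = 140.00 mm

web: A = 22 × 280 = 6160.00, centroid at (11.00, 140.00).
bottom flange: A = 140 × 18 = 2520.00, centroid at (92.00, 9.00).
top flange: A = 140 × 18 = 2520.00, centroid at (92.00, 271.00).
ΣA = 11200.00 mm²
ΣAx_c = (6160.00)(11.00) + (2520.00)(92.00) + (2520.00)(92.00) = 531440.00 mm³
ΣAy_c = (6160.00)(140.00) + (2520.00)(9.00) + (2520.00)(271.00) = 1568000.00 mm³
x_c = 531440.00 / 11200.00 = 47.45 mm
y_c = 1568000.00 / 11200.00 = 140.00 mm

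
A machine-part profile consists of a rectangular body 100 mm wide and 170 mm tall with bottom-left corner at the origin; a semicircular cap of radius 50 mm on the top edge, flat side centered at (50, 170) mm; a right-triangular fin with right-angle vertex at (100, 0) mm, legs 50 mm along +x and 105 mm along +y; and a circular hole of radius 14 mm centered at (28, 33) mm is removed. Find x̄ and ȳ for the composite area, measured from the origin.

x̄ = 58.22 mm, ȳ = 98.86 mm

Part | A | x̄ᵢ | ȳᵢ | A·x̄ᵢ | A·ȳᵢ
rectangular body | 17000.00 | 50.00 | 85.00 | 850000.00 | 1445000.00
semicircular top | 3926.99 | 50.00 | 191.22 | 196349.54 | 750921.77
triangular fin | 2625.00 | 116.67 | 35.00 | 306250.00 | 91875.00
hole | -615.75 | 28.00 | 33.00 | -17241.06 | -20319.82
Σ | 22936.24 |  |  | 1335358.48 | 2267476.95
x̄ = 1335358.48 / 22936.24 = 58.22 mm
ȳ = 2267476.95 / 22936.24 = 98.86 mm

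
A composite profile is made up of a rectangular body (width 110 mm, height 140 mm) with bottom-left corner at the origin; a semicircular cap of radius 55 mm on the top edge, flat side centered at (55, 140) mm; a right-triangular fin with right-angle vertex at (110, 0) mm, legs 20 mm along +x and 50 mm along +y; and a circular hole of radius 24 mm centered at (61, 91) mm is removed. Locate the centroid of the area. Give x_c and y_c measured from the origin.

x_c = 56.06 mm, y_c = 90.11 mm

Part | A | x̄ᵢ | ȳᵢ | A·x̄ᵢ | A·ȳᵢ
rectangular body | 15400.00 | 55.00 | 70.00 | 847000.00 | 1078000.00
semicircular top | 4751.66 | 55.00 | 163.34 | 261341.24 | 776148.91
triangular fin | 500.00 | 116.67 | 16.67 | 58333.33 | 8333.33
hole | -1809.56 | 61.00 | 91.00 | -110383.00 | -164669.72
Σ | 18842.10 |  |  | 1056291.57 | 1697812.52
x_c = 1056291.57 / 18842.10 = 56.06 mm
y_c = 1697812.52 / 18842.10 = 90.11 mm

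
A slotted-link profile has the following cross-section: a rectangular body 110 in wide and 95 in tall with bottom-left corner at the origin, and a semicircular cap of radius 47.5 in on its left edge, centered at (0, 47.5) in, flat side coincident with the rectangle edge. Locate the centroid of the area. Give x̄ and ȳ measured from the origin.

x̄ = 35.97 in, ȳ = 47.50 in

rectangular body: A = 110 × 95 = 10450.00, centroid at (55.00, 47.50).
semicircular end: A = ½π·47.5² = 3544.11, centroid at (-20.16, 47.50).
ΣA = 13994.11 in²
ΣAx̄ = (10450.00)(55.00) + (3544.11)(-20.16) = 503302.08 in³
ΣAȳ = (10450.00)(47.50) + (3544.11)(47.50) = 664720.19 in³
x̄ = 503302.08 / 13994.11 = 35.97 in
ȳ = 664720.19 / 13994.11 = 47.50 in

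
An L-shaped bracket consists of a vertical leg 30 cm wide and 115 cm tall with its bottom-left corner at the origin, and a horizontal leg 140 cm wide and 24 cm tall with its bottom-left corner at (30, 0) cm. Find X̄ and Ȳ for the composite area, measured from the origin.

vertical leg: A = 30 × 115 = 3450.00, centroid at (15.00, 57.50).
horizontal leg: A = 140 × 24 = 3360.00, centroid at (100.00, 12.00).
ΣA = 6810.00 cm², ΣAX̄ = 387750.00 cm³, ΣAȲ = 238695.00 cm³.
X̄ = 387750.00/6810.00 = 56.94 cm; Ȳ = 238695.00/6810.00 = 35.05 cm.

X̄ = 56.94 cm, Ȳ = 35.05 cm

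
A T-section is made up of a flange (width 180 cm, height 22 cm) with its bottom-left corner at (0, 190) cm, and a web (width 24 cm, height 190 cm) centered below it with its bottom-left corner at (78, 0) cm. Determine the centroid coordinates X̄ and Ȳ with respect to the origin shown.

web: A = 24 × 190 = 4560.00, centroid at (90.00, 95.00).
flange: A = 180 × 22 = 3960.00, centroid at (90.00, 201.00).
ΣA = 8520.00 cm², ΣAX̄ = 766800.00 cm³, ΣAȲ = 1229160.00 cm³.
X̄ = 766800.00/8520.00 = 90.00 cm; Ȳ = 1229160.00/8520.00 = 144.27 cm.

X̄ = 90.00 cm, Ȳ = 144.27 cm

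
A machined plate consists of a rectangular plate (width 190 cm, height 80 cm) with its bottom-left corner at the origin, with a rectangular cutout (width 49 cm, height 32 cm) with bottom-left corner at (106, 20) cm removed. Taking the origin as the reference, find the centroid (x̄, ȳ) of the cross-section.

plate: A = 190 × 80 = 15200.00, centroid at (95.00, 40.00).
hole: A = −(49 × 32) = -1568.00, centroid at (130.50, 36.00).
ΣA = 13632.00 cm², ΣAx̄ = 1239376.00 cm³, ΣAȳ = 551552.00 cm³.
x̄ = 1239376.00/13632.00 = 90.92 cm; ȳ = 551552.00/13632.00 = 40.46 cm.

x̄ = 90.92 cm, ȳ = 40.46 cm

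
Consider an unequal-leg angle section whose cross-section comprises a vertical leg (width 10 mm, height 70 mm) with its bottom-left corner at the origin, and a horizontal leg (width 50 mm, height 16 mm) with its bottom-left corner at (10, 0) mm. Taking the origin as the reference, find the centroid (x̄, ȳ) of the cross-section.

x̄ = 21.00 mm, ȳ = 20.60 mm

vertical leg: A = 10 × 70 = 700.00, centroid at (5.00, 35.00).
horizontal leg: A = 50 × 16 = 800.00, centroid at (35.00, 8.00).
ΣA = 1500.00 mm²
ΣAx̄ = (700.00)(5.00) + (800.00)(35.00) = 31500.00 mm³
ΣAȳ = (700.00)(35.00) + (800.00)(8.00) = 30900.00 mm³
x̄ = 31500.00 / 1500.00 = 21.00 mm
ȳ = 30900.00 / 1500.00 = 20.60 mm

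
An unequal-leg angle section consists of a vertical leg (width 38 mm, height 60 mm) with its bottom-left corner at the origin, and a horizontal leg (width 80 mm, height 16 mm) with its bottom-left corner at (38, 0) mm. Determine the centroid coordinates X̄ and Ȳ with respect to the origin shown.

X̄ = 40.21 mm, Ȳ = 22.09 mm

vertical leg: A = 38 × 60 = 2280.00, centroid at (19.00, 30.00).
horizontal leg: A = 80 × 16 = 1280.00, centroid at (78.00, 8.00).
ΣA = 3560.00 mm², ΣAX̄ = 143160.00 mm³, ΣAȲ = 78640.00 mm³.
X̄ = 143160.00/3560.00 = 40.21 mm; Ȳ = 78640.00/3560.00 = 22.09 mm.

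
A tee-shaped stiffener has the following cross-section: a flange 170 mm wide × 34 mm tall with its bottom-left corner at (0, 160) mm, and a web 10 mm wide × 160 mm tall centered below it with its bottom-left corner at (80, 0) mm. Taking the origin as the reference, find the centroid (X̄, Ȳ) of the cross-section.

X̄ = 85.00 mm, Ȳ = 155.97 mm

Part | A | x̄ᵢ | ȳᵢ | A·x̄ᵢ | A·ȳᵢ
web | 1600.00 | 85.00 | 80.00 | 136000.00 | 128000.00
flange | 5780.00 | 85.00 | 177.00 | 491300.00 | 1023060.00
Σ | 7380.00 |  |  | 627300.00 | 1151060.00
X̄ = 627300.00 / 7380.00 = 85.00 mm
Ȳ = 1151060.00 / 7380.00 = 155.97 mm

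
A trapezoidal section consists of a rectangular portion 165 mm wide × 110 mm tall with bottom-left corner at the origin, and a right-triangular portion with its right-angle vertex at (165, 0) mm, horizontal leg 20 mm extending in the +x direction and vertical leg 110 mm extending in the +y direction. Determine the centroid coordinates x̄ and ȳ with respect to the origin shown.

Part | A | x̄ᵢ | ȳᵢ | A·x̄ᵢ | A·ȳᵢ
rectangular portion | 18150.00 | 82.50 | 55.00 | 1497375.00 | 998250.00
triangular portion | 1100.00 | 171.67 | 36.67 | 188833.33 | 40333.33
Σ | 19250.00 |  |  | 1686208.33 | 1038583.33
x̄ = 1686208.33 / 19250.00 = 87.60 mm
ȳ = 1038583.33 / 19250.00 = 53.95 mm

x̄ = 87.60 mm, ȳ = 53.95 mm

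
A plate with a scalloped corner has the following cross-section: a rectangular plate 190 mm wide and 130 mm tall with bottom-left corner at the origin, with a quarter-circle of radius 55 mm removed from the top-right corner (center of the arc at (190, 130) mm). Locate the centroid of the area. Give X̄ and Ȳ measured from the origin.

Part | A | x̄ᵢ | ȳᵢ | A·x̄ᵢ | A·ȳᵢ
plate | 24700.00 | 95.00 | 65.00 | 2346500.00 | 1605500.00
removed quarter-circle | -2375.83 | 166.66 | 106.66 | -395949.26 | -253399.49
Σ | 22324.17 |  |  | 1950550.74 | 1352100.51
X̄ = 1950550.74 / 22324.17 = 87.37 mm
Ȳ = 1352100.51 / 22324.17 = 60.57 mm

X̄ = 87.37 mm, Ȳ = 60.57 mm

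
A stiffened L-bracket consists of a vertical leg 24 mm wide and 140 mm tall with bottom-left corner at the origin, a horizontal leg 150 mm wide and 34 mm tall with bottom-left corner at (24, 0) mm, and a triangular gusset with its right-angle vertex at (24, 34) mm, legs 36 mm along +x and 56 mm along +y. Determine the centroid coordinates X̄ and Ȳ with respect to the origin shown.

vertical leg: A = 24 × 140 = 3360.00, centroid at (12.00, 70.00).
horizontal leg: A = 150 × 34 = 5100.00, centroid at (99.00, 17.00).
gusset: A = ½·36·56 = 1008.00, centroid at (36.00, 52.67).
ΣA = 9468.00 mm²
ΣAX̄ = (3360.00)(12.00) + (5100.00)(99.00) + (1008.00)(36.00) = 581508.00 mm³
ΣAȲ = (3360.00)(70.00) + (5100.00)(17.00) + (1008.00)(52.67) = 374988.00 mm³
X̄ = 581508.00 / 9468.00 = 61.42 mm
Ȳ = 374988.00 / 9468.00 = 39.61 mm

X̄ = 61.42 mm, Ȳ = 39.61 mm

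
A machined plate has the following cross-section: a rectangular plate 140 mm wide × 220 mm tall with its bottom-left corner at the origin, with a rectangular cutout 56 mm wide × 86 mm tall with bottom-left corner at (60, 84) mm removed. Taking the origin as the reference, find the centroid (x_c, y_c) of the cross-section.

Part | A | x̄ᵢ | ȳᵢ | A·x̄ᵢ | A·ȳᵢ
plate | 30800.00 | 70.00 | 110.00 | 2156000.00 | 3388000.00
hole | -4816.00 | 88.00 | 127.00 | -423808.00 | -611632.00
Σ | 25984.00 |  |  | 1732192.00 | 2776368.00
x_c = 1732192.00 / 25984.00 = 66.66 mm
y_c = 2776368.00 / 25984.00 = 106.85 mm

x_c = 66.66 mm, y_c = 106.85 mm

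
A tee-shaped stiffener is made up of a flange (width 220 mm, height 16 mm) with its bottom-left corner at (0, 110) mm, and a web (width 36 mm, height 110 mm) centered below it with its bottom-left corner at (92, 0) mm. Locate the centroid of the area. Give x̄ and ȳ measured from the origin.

x̄ = 110.00 mm, ȳ = 84.65 mm

web: A = 36 × 110 = 3960.00, centroid at (110.00, 55.00).
flange: A = 220 × 16 = 3520.00, centroid at (110.00, 118.00).
ΣA = 7480.00 mm²
ΣAx̄ = (3960.00)(110.00) + (3520.00)(110.00) = 822800.00 mm³
ΣAȳ = (3960.00)(55.00) + (3520.00)(118.00) = 633160.00 mm³
x̄ = 822800.00 / 7480.00 = 110.00 mm
ȳ = 633160.00 / 7480.00 = 84.65 mm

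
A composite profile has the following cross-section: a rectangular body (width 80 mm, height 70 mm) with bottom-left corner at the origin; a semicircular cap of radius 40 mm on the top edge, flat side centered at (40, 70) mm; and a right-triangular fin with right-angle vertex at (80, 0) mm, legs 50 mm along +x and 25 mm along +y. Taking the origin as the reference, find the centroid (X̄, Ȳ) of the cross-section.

X̄ = 44.05 mm, Ȳ = 48.04 mm

rectangular body: A = 80 × 70 = 5600.00, centroid at (40.00, 35.00).
semicircular top: A = ½π·40² = 2513.27, centroid at (40.00, 86.98).
triangular fin: A = ½·50·25 = 625.00, centroid at (96.67, 8.33).
ΣA = 8738.27 mm²
ΣAX̄ = (5600.00)(40.00) + (2513.27)(40.00) + (625.00)(96.67) = 384947.63 mm³
ΣAȲ = (5600.00)(35.00) + (2513.27)(86.98) + (625.00)(8.33) = 419804.19 mm³
X̄ = 384947.63 / 8738.27 = 44.05 mm
Ȳ = 419804.19 / 8738.27 = 48.04 mm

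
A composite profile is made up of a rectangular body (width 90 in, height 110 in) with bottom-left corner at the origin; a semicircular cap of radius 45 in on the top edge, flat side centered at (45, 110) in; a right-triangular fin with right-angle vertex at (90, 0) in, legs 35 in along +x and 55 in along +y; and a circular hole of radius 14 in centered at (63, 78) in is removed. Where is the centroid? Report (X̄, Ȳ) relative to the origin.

Part | A | x̄ᵢ | ȳᵢ | A·x̄ᵢ | A·ȳᵢ
rectangular body | 9900.00 | 45.00 | 55.00 | 445500.00 | 544500.00
semicircular top | 3180.86 | 45.00 | 129.10 | 143138.82 | 410644.88
triangular fin | 962.50 | 101.67 | 18.33 | 97854.17 | 17645.83
hole | -615.75 | 63.00 | 78.00 | -38792.39 | -48028.67
Σ | 13427.61 |  |  | 647700.60 | 924762.05
X̄ = 647700.60 / 13427.61 = 48.24 in
Ȳ = 924762.05 / 13427.61 = 68.87 in

X̄ = 48.24 in, Ȳ = 68.87 in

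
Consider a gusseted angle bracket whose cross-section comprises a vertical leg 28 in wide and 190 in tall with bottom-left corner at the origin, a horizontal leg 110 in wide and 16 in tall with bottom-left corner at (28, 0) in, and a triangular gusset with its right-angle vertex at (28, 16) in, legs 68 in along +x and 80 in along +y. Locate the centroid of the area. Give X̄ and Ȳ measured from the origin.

Part | A | x̄ᵢ | ȳᵢ | A·x̄ᵢ | A·ȳᵢ
vertical leg | 5320.00 | 14.00 | 95.00 | 74480.00 | 505400.00
horizontal leg | 1760.00 | 83.00 | 8.00 | 146080.00 | 14080.00
gusset | 2720.00 | 50.67 | 42.67 | 137813.33 | 116053.33
Σ | 9800.00 |  |  | 358373.33 | 635533.33
X̄ = 358373.33 / 9800.00 = 36.57 in
Ȳ = 635533.33 / 9800.00 = 64.85 in

X̄ = 36.57 in, Ȳ = 64.85 in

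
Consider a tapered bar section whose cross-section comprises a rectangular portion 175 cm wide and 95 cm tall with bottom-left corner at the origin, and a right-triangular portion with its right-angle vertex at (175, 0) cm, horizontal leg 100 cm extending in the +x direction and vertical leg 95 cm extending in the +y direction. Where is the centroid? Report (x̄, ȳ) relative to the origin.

rectangular portion: A = 175 × 95 = 16625.00, centroid at (87.50, 47.50).
triangular portion: A = ½·100·95 = 4750.00, centroid at (208.33, 31.67).
ΣA = 21375.00 cm²
ΣAx̄ = (16625.00)(87.50) + (4750.00)(208.33) = 2444270.83 cm³
ΣAȳ = (16625.00)(47.50) + (4750.00)(31.67) = 940104.17 cm³
x̄ = 2444270.83 / 21375.00 = 114.35 cm
ȳ = 940104.17 / 21375.00 = 43.98 cm

x̄ = 114.35 cm, ȳ = 43.98 cm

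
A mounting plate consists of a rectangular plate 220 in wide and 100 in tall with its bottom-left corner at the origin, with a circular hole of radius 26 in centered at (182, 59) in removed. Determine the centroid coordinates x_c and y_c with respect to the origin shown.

x_c = 102.31 in, y_c = 49.04 in

plate: A = 220 × 100 = 22000.00, centroid at (110.00, 50.00).
hole: A = −π·26² = -2123.72, centroid at (182.00, 59.00).
ΣA = 19876.28 in², ΣAx_c = 2033483.57 in³, ΣAy_c = 974700.72 in³.
x_c = 2033483.57/19876.28 = 102.31 in; y_c = 974700.72/19876.28 = 49.04 in.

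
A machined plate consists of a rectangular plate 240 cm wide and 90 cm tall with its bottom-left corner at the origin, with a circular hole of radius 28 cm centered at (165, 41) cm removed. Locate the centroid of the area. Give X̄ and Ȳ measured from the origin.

Part | A | x̄ᵢ | ȳᵢ | A·x̄ᵢ | A·ȳᵢ
plate | 21600.00 | 120.00 | 45.00 | 2592000.00 | 972000.00
hole | -2463.01 | 165.00 | 41.00 | -406396.43 | -100983.35
Σ | 19136.99 |  |  | 2185603.57 | 871016.65
X̄ = 2185603.57 / 19136.99 = 114.21 cm
Ȳ = 871016.65 / 19136.99 = 45.51 cm

X̄ = 114.21 cm, Ȳ = 45.51 cm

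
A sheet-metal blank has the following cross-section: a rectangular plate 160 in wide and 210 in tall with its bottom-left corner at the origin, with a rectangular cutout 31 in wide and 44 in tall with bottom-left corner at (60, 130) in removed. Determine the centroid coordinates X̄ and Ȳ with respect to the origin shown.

X̄ = 80.19 in, Ȳ = 103.01 in

Part | A | x̄ᵢ | ȳᵢ | A·x̄ᵢ | A·ȳᵢ
plate | 33600.00 | 80.00 | 105.00 | 2688000.00 | 3528000.00
hole | -1364.00 | 75.50 | 152.00 | -102982.00 | -207328.00
Σ | 32236.00 |  |  | 2585018.00 | 3320672.00
X̄ = 2585018.00 / 32236.00 = 80.19 in
Ȳ = 3320672.00 / 32236.00 = 103.01 in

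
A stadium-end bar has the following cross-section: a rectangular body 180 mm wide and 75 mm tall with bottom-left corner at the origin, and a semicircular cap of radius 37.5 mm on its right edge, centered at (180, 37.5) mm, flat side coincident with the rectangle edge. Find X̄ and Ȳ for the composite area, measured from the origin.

X̄ = 104.89 mm, Ȳ = 37.50 mm

rectangular body: A = 180 × 75 = 13500.00, centroid at (90.00, 37.50).
semicircular end: A = ½π·37.5² = 2208.93, centroid at (195.92, 37.50).
ΣA = 15708.93 mm²
ΣAX̄ = (13500.00)(90.00) + (2208.93)(195.92) = 1647764.07 mm³
ΣAȲ = (13500.00)(37.50) + (2208.93)(37.50) = 589084.96 mm³
X̄ = 1647764.07 / 15708.93 = 104.89 mm
Ȳ = 589084.96 / 15708.93 = 37.50 mm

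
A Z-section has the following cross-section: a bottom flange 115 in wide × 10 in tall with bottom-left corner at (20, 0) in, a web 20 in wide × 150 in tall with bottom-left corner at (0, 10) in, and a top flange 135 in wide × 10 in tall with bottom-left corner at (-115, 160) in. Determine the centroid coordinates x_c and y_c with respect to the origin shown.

bottom flange: A = 115 × 10 = 1150.00, centroid at (77.50, 5.00).
web: A = 20 × 150 = 3000.00, centroid at (10.00, 85.00).
top flange: A = 135 × 10 = 1350.00, centroid at (-47.50, 165.00).
ΣA = 5500.00 in²
ΣAx_c = (1150.00)(77.50) + (3000.00)(10.00) + (1350.00)(-47.50) = 55000.00 in³
ΣAy_c = (1150.00)(5.00) + (3000.00)(85.00) + (1350.00)(165.00) = 483500.00 in³
x_c = 55000.00 / 5500.00 = 10.00 in
y_c = 483500.00 / 5500.00 = 87.91 in

x_c = 10.00 in, y_c = 87.91 in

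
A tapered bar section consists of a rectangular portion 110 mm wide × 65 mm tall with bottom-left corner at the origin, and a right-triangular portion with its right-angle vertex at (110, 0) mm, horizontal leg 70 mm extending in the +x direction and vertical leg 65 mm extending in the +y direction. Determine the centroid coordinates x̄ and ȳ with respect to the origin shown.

x̄ = 73.91 mm, ȳ = 29.89 mm

Part | A | x̄ᵢ | ȳᵢ | A·x̄ᵢ | A·ȳᵢ
rectangular portion | 7150.00 | 55.00 | 32.50 | 393250.00 | 232375.00
triangular portion | 2275.00 | 133.33 | 21.67 | 303333.33 | 49291.67
Σ | 9425.00 |  |  | 696583.33 | 281666.67
x̄ = 696583.33 / 9425.00 = 73.91 mm
ȳ = 281666.67 / 9425.00 = 29.89 mm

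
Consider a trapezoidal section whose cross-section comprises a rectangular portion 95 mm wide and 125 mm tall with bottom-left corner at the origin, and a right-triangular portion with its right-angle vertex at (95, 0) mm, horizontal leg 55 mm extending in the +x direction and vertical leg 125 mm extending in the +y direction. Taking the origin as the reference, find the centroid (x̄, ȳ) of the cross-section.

x̄ = 62.28 mm, ȳ = 57.82 mm

rectangular portion: A = 95 × 125 = 11875.00, centroid at (47.50, 62.50).
triangular portion: A = ½·55·125 = 3437.50, centroid at (113.33, 41.67).
ΣA = 15312.50 mm², ΣAx̄ = 953645.83 mm³, ΣAȳ = 885416.67 mm³.
x̄ = 953645.83/15312.50 = 62.28 mm; ȳ = 885416.67/15312.50 = 57.82 mm.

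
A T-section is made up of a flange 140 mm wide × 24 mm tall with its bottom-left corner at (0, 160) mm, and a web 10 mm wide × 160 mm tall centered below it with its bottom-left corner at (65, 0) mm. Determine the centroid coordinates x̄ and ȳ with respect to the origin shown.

Part | A | x̄ᵢ | ȳᵢ | A·x̄ᵢ | A·ȳᵢ
web | 1600.00 | 70.00 | 80.00 | 112000.00 | 128000.00
flange | 3360.00 | 70.00 | 172.00 | 235200.00 | 577920.00
Σ | 4960.00 |  |  | 347200.00 | 705920.00
x̄ = 347200.00 / 4960.00 = 70.00 mm
ȳ = 705920.00 / 4960.00 = 142.32 mm

x̄ = 70.00 mm, ȳ = 142.32 mm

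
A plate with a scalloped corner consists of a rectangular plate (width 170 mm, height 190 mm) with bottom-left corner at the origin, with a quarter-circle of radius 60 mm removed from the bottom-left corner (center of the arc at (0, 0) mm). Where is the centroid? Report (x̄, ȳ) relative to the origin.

x̄ = 90.71 mm, ȳ = 101.67 mm

plate: A = 170 × 190 = 32300.00, centroid at (85.00, 95.00).
removed quarter-circle: A = −¼π·60² = -2827.43, centroid at (25.46, 25.46).
ΣA = 29472.57 mm²
ΣAx̄ = (32300.00)(85.00) + (-2827.43)(25.46) = 2673500.00 mm³
ΣAȳ = (32300.00)(95.00) + (-2827.43)(25.46) = 2996500.00 mm³
x̄ = 2673500.00 / 29472.57 = 90.71 mm
ȳ = 2996500.00 / 29472.57 = 101.67 mm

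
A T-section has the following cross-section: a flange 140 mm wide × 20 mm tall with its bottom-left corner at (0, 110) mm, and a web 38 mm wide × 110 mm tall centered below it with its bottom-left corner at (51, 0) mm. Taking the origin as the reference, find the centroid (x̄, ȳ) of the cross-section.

x̄ = 70.00 mm, ȳ = 81.07 mm

web: A = 38 × 110 = 4180.00, centroid at (70.00, 55.00).
flange: A = 140 × 20 = 2800.00, centroid at (70.00, 120.00).
ΣA = 6980.00 mm², ΣAx̄ = 488600.00 mm³, ΣAȳ = 565900.00 mm³.
x̄ = 488600.00/6980.00 = 70.00 mm; ȳ = 565900.00/6980.00 = 81.07 mm.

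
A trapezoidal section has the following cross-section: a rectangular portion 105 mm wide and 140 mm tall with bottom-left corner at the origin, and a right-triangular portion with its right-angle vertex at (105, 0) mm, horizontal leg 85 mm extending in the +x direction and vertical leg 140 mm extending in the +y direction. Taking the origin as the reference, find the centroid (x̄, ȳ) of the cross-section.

Part | A | x̄ᵢ | ȳᵢ | A·x̄ᵢ | A·ȳᵢ
rectangular portion | 14700.00 | 52.50 | 70.00 | 771750.00 | 1029000.00
triangular portion | 5950.00 | 133.33 | 46.67 | 793333.33 | 277666.67
Σ | 20650.00 |  |  | 1565083.33 | 1306666.67
x̄ = 1565083.33 / 20650.00 = 75.79 mm
ȳ = 1306666.67 / 20650.00 = 63.28 mm

x̄ = 75.79 mm, ȳ = 63.28 mm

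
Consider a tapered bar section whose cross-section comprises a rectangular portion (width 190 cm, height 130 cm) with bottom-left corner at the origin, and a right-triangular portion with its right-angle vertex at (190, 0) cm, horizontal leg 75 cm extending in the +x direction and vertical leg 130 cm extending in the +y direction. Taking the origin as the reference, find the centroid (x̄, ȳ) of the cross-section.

x̄ = 114.78 cm, ȳ = 61.43 cm

rectangular portion: A = 190 × 130 = 24700.00, centroid at (95.00, 65.00).
triangular portion: A = ½·75·130 = 4875.00, centroid at (215.00, 43.33).
ΣA = 29575.00 cm²
ΣAx̄ = (24700.00)(95.00) + (4875.00)(215.00) = 3394625.00 cm³
ΣAȳ = (24700.00)(65.00) + (4875.00)(43.33) = 1816750.00 cm³
x̄ = 3394625.00 / 29575.00 = 114.78 cm
ȳ = 1816750.00 / 29575.00 = 61.43 cm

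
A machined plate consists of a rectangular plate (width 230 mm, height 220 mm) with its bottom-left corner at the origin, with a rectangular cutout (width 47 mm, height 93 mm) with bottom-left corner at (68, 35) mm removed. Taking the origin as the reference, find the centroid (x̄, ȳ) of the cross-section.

Part | A | x̄ᵢ | ȳᵢ | A·x̄ᵢ | A·ȳᵢ
plate | 50600.00 | 115.00 | 110.00 | 5819000.00 | 5566000.00
hole | -4371.00 | 91.50 | 81.50 | -399946.50 | -356236.50
Σ | 46229.00 |  |  | 5419053.50 | 5209763.50
x̄ = 5419053.50 / 46229.00 = 117.22 mm
ȳ = 5209763.50 / 46229.00 = 112.69 mm

x̄ = 117.22 mm, ȳ = 112.69 mm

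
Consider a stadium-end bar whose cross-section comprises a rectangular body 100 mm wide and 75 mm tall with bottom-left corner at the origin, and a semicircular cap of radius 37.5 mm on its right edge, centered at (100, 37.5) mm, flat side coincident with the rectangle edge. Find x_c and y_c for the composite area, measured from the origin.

x_c = 65.00 mm, y_c = 37.50 mm

rectangular body: A = 100 × 75 = 7500.00, centroid at (50.00, 37.50).
semicircular end: A = ½π·37.5² = 2208.93, centroid at (115.92, 37.50).
ΣA = 9708.93 mm², ΣAx_c = 631049.48 mm³, ΣAy_c = 364084.96 mm³.
x_c = 631049.48/9708.93 = 65.00 mm; y_c = 364084.96/9708.93 = 37.50 mm.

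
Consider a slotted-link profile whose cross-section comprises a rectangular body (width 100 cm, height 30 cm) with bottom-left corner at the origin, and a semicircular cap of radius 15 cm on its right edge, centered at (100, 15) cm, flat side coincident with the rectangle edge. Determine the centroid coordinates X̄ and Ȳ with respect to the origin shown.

rectangular body: A = 100 × 30 = 3000.00, centroid at (50.00, 15.00).
semicircular end: A = ½π·15² = 353.43, centroid at (106.37, 15.00).
ΣA = 3353.43 cm², ΣAX̄ = 187592.92 cm³, ΣAȲ = 50301.44 cm³.
X̄ = 187592.92/3353.43 = 55.94 cm; Ȳ = 50301.44/3353.43 = 15.00 cm.

X̄ = 55.94 cm, Ȳ = 15.00 cm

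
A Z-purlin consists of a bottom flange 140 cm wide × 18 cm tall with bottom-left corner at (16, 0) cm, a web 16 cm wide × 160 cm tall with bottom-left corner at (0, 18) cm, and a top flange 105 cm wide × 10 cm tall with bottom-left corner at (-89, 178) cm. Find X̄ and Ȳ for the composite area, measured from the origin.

X̄ = 32.44 cm, Ȳ = 75.97 cm

bottom flange: A = 140 × 18 = 2520.00, centroid at (86.00, 9.00).
web: A = 16 × 160 = 2560.00, centroid at (8.00, 98.00).
top flange: A = 105 × 10 = 1050.00, centroid at (-36.50, 183.00).
ΣA = 6130.00 cm²
ΣAX̄ = (2520.00)(86.00) + (2560.00)(8.00) + (1050.00)(-36.50) = 198875.00 cm³
ΣAȲ = (2520.00)(9.00) + (2560.00)(98.00) + (1050.00)(183.00) = 465710.00 cm³
X̄ = 198875.00 / 6130.00 = 32.44 cm
Ȳ = 465710.00 / 6130.00 = 75.97 cm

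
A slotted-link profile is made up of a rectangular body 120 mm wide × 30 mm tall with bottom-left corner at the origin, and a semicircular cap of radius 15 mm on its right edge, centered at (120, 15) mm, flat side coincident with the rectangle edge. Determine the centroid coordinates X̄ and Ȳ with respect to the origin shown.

rectangular body: A = 120 × 30 = 3600.00, centroid at (60.00, 15.00).
semicircular end: A = ½π·15² = 353.43, centroid at (126.37, 15.00).
ΣA = 3953.43 mm², ΣAX̄ = 260661.50 mm³, ΣAȲ = 59301.44 mm³.
X̄ = 260661.50/3953.43 = 65.93 mm; Ȳ = 59301.44/3953.43 = 15.00 mm.

X̄ = 65.93 mm, Ȳ = 15.00 mm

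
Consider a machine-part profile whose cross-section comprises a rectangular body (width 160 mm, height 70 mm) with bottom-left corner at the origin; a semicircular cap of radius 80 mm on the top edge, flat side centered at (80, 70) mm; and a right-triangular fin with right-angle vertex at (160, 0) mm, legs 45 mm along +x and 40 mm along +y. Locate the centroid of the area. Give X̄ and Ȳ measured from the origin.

rectangular body: A = 160 × 70 = 11200.00, centroid at (80.00, 35.00).
semicircular top: A = ½π·80² = 10053.10, centroid at (80.00, 103.95).
triangular fin: A = ½·45·40 = 900.00, centroid at (175.00, 13.33).
ΣA = 22153.10 mm², ΣAX̄ = 1857747.72 mm³, ΣAȲ = 1449050.09 mm³.
X̄ = 1857747.72/22153.10 = 83.86 mm; Ȳ = 1449050.09/22153.10 = 65.41 mm.

X̄ = 83.86 mm, Ȳ = 65.41 mm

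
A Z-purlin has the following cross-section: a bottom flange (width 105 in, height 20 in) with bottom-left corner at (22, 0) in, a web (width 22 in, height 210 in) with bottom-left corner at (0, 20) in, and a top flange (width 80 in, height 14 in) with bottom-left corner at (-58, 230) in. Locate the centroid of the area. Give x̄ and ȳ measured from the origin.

x̄ = 23.87 in, ȳ = 110.20 in

bottom flange: A = 105 × 20 = 2100.00, centroid at (74.50, 10.00).
web: A = 22 × 210 = 4620.00, centroid at (11.00, 125.00).
top flange: A = 80 × 14 = 1120.00, centroid at (-18.00, 237.00).
ΣA = 7840.00 in², ΣAx̄ = 187110.00 in³, ΣAȳ = 863940.00 in³.
x̄ = 187110.00/7840.00 = 23.87 in; ȳ = 863940.00/7840.00 = 110.20 in.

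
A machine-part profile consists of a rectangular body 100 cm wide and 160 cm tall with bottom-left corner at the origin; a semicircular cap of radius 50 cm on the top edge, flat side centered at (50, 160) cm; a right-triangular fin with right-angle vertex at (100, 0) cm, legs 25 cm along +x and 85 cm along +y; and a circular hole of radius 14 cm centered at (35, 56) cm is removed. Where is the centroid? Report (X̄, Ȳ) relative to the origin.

rectangular body: A = 100 × 160 = 16000.00, centroid at (50.00, 80.00).
semicircular top: A = ½π·50² = 3926.99, centroid at (50.00, 181.22).
triangular fin: A = ½·25·85 = 1062.50, centroid at (108.33, 28.33).
hole: A = −π·14² = -615.75, centroid at (35.00, 56.00).
ΣA = 20373.74 cm², ΣAX̄ = 1089902.38 cm³, ΣAȲ = 1987273.91 cm³.
X̄ = 1089902.38/20373.74 = 53.50 cm; Ȳ = 1987273.91/20373.74 = 97.54 cm.

X̄ = 53.50 cm, Ȳ = 97.54 cm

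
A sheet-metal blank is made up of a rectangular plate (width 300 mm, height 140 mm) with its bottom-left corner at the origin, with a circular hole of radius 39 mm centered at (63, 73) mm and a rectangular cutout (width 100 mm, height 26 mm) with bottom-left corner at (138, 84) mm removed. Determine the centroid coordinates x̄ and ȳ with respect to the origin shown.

plate: A = 300 × 140 = 42000.00, centroid at (150.00, 70.00).
hole 1: A = −π·39² = -4778.36, centroid at (63.00, 73.00).
hole 2: A = −(100 × 26) = -2600.00, centroid at (188.00, 97.00).
ΣA = 34621.64 mm²
ΣAx̄ = (42000.00)(150.00) + (-4778.36)(63.00) + (-2600.00)(188.00) = 5510163.17 mm³
ΣAȳ = (42000.00)(70.00) + (-4778.36)(73.00) + (-2600.00)(97.00) = 2338979.54 mm³
x̄ = 5510163.17 / 34621.64 = 159.15 mm
ȳ = 2338979.54 / 34621.64 = 67.56 mm

x̄ = 159.15 mm, ȳ = 67.56 mm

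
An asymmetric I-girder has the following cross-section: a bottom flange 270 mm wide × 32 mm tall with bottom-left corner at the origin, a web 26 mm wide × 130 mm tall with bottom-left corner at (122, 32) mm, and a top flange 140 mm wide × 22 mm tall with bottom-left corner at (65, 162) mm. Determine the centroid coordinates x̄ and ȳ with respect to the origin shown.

x̄ = 135.00 mm, ȳ = 66.15 mm

bottom flange: A = 270 × 32 = 8640.00, centroid at (135.00, 16.00).
web: A = 26 × 130 = 3380.00, centroid at (135.00, 97.00).
top flange: A = 140 × 22 = 3080.00, centroid at (135.00, 173.00).
ΣA = 15100.00 mm²
ΣAx̄ = (8640.00)(135.00) + (3380.00)(135.00) + (3080.00)(135.00) = 2038500.00 mm³
ΣAȳ = (8640.00)(16.00) + (3380.00)(97.00) + (3080.00)(173.00) = 998940.00 mm³
x̄ = 2038500.00 / 15100.00 = 135.00 mm
ȳ = 998940.00 / 15100.00 = 66.15 mm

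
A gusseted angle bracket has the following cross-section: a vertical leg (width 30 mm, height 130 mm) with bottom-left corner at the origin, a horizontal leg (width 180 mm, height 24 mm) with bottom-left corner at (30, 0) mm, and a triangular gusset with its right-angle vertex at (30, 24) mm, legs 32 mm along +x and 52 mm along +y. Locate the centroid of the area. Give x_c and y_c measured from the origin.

vertical leg: A = 30 × 130 = 3900.00, centroid at (15.00, 65.00).
horizontal leg: A = 180 × 24 = 4320.00, centroid at (120.00, 12.00).
gusset: A = ½·32·52 = 832.00, centroid at (40.67, 41.33).
ΣA = 9052.00 mm², ΣAx_c = 610734.67 mm³, ΣAy_c = 339729.33 mm³.
x_c = 610734.67/9052.00 = 67.47 mm; y_c = 339729.33/9052.00 = 37.53 mm.

x_c = 67.47 mm, y_c = 37.53 mm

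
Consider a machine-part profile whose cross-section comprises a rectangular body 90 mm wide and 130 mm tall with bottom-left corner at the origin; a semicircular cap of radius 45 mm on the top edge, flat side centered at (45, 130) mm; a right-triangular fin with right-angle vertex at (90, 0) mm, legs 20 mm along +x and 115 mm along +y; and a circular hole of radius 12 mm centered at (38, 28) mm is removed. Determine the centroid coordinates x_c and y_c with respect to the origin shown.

x_c = 49.02 mm, y_c = 81.28 mm

rectangular body: A = 90 × 130 = 11700.00, centroid at (45.00, 65.00).
semicircular top: A = ½π·45² = 3180.86, centroid at (45.00, 149.10).
triangular fin: A = ½·20·115 = 1150.00, centroid at (96.67, 38.33).
hole: A = −π·12² = -452.39, centroid at (38.00, 28.00).
ΣA = 15578.47 mm²
ΣAx_c = (11700.00)(45.00) + (3180.86)(45.00) + (1150.00)(96.67) + (-452.39)(38.00) = 763614.69 mm³
ΣAy_c = (11700.00)(65.00) + (3180.86)(149.10) + (1150.00)(38.33) + (-452.39)(28.00) = 1266178.56 mm³
x_c = 763614.69 / 15578.47 = 49.02 mm
y_c = 1266178.56 / 15578.47 = 81.28 mm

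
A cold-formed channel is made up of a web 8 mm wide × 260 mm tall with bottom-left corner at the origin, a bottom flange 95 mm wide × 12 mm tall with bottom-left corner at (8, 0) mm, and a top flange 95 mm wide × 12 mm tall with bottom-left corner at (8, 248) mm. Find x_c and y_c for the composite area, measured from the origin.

x_c = 30.93 mm, y_c = 130.00 mm

Part | A | x̄ᵢ | ȳᵢ | A·x̄ᵢ | A·ȳᵢ
web | 2080.00 | 4.00 | 130.00 | 8320.00 | 270400.00
bottom flange | 1140.00 | 55.50 | 6.00 | 63270.00 | 6840.00
top flange | 1140.00 | 55.50 | 254.00 | 63270.00 | 289560.00
Σ | 4360.00 |  |  | 134860.00 | 566800.00
x_c = 134860.00 / 4360.00 = 30.93 mm
y_c = 566800.00 / 4360.00 = 130.00 mm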